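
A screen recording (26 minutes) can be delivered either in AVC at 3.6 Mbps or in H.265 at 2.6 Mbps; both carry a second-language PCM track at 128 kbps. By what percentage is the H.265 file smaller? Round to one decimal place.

26 min = 1560 s
Audio: 128 kbps = 0.128 Mbps.
AVC: 3.728 Mbps × 1560 s = 5815.7 Mb = 0.727 GB.
H.265: 2.728 Mbps × 1560 s = 4255.7 Mb = 0.532 GB.
Reduction: (1 − 0.532/0.727) × 100 = 26.82%.

26.8%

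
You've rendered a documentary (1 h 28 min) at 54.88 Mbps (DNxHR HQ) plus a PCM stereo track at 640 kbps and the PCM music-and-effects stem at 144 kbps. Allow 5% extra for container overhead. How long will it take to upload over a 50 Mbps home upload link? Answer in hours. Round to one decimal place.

1.7 hours

1 h 28 min = 88 min = 5280 s
Audio total: 640 + 144 = 784 kbps = 0.784 Mbps.
Total bitrate: 55.664 Mbps.
File: 55.664 Mbps × 5280 s = 293905.9 Mb.
With 5% container overhead: ×1.05. → 308601.2 Mb.
At 50 Mbps: 308601.2 / 50 = 6172.0 s ≈ 1.71 hours.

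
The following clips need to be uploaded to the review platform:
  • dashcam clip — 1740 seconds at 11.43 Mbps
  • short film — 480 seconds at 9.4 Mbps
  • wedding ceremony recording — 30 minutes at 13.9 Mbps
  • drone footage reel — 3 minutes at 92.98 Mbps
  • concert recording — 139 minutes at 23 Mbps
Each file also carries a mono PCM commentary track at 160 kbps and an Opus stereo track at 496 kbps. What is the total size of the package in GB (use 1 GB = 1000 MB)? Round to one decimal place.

33.3 GB

Audio total: 160 + 496 = 656 kbps = 0.656 Mbps.
dashcam clip: 12.086 Mbps × 1740 s = 21029.6 Mb
short film: 10.056 Mbps × 480 s = 4826.9 Mb
wedding ceremony recording: 14.556 Mbps × 1800 s = 26200.8 Mb
drone footage reel: 93.636 Mbps × 180 s = 16854.5 Mb
concert recording: 23.656 Mbps × 8340 s = 197291.0 Mb
Total: 266202.8 Mb = 33275.4 MB.
= 33.28 GB.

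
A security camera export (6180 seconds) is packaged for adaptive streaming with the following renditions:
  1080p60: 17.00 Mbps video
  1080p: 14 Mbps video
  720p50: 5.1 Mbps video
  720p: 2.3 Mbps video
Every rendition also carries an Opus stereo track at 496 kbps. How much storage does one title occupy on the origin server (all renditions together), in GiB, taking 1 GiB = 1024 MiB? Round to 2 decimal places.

Audio: 496 kbps = 0.496 Mbps.
Sum of rendition bitrates: (17.00+0.496) + (14+0.496) + (5.1+0.496) + (2.3+0.496) = 40.384 Mbps.
× 6180 s = 249,573 Mb = 31,197 MB = 29.05 GiB.

29.05 GiB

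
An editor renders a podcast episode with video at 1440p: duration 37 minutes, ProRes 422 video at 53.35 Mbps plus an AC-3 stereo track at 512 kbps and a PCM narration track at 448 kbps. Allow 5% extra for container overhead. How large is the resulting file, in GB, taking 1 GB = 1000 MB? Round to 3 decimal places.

15.825 GB

37 min = 2220 s
Audio total: 512 + 448 = 960 kbps = 0.960 Mbps.
Total bitrate: 53.35 + 0.960 = 54.310 Mbps.
Stream data: 54.310 Mbps × 2220 s = 120568.2 Mb.
With 5% container overhead: ×1.05.
126,597 Mb ÷ 8 = 15,825 MB → 15.82 GB.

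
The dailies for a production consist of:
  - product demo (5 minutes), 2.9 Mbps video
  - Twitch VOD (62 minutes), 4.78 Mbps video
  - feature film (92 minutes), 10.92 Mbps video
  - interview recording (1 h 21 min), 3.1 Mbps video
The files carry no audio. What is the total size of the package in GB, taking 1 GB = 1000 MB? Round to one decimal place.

11.7 GB

product demo: 2.900 Mbps × 300 s = 870.0 Mb
Twitch VOD: 4.780 Mbps × 3720 s = 17781.6 Mb
feature film: 10.920 Mbps × 5520 s = 60278.4 Mb
interview recording: 3.100 Mbps × 4860 s = 15066.0 Mb
Total: 93996.0 Mb = 11749.5 MB.
= 11.75 GB.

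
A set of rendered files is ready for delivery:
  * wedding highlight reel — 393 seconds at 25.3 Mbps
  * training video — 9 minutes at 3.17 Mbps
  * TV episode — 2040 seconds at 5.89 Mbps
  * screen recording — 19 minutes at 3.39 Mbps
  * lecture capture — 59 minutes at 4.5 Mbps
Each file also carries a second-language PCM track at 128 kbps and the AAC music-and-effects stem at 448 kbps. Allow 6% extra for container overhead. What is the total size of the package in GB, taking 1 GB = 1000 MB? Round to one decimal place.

6.3 GB

Audio total: 128 + 448 = 576 kbps = 0.576 Mbps.
wedding highlight reel: 25.876 Mbps × 393 s × 1.06 = 10779.4 Mb
training video: 3.746 Mbps × 540 s × 1.06 = 2144.2 Mb
TV episode: 6.466 Mbps × 2040 s × 1.06 = 13982.1 Mb
screen recording: 3.966 Mbps × 1140 s × 1.06 = 4792.5 Mb
lecture capture: 5.076 Mbps × 3540 s × 1.06 = 19047.2 Mb
Total: 50745.4 Mb = 6343.2 MB.
= 6.343 GB.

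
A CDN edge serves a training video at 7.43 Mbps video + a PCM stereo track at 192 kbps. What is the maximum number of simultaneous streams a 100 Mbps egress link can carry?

13

Audio: 192 kbps = 0.192 Mbps.
Per-viewer media rate: 7.622 Mbps.
100 Mbps = 100.0 Mbps; 100.0 / 7.622 = 13.12 → 13 viewers.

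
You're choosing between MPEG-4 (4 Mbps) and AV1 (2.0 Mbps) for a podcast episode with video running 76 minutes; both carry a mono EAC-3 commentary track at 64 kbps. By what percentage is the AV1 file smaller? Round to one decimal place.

49.2%

76 min = 4560 s
Audio: 64 kbps = 0.064 Mbps.
MPEG-4: 4.064 Mbps × 4560 s = 18531.8 Mb = 2.316 GB.
AV1: 2.064 Mbps × 4560 s = 9411.8 Mb = 1.176 GB.
Reduction: (1 − 1.176/2.316) × 100 = 49.21%.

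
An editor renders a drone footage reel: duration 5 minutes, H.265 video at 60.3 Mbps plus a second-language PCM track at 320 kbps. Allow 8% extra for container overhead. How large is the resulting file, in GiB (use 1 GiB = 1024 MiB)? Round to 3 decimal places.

2.286 GiB

5 min = 300 s
Audio: 320 kbps = 0.320 Mbps.
Total bitrate: 60.3 + 0.320 = 60.620 Mbps.
Stream data: 60.620 Mbps × 300 s = 18186.0 Mb.
With 8% container overhead: ×1.08.
19,641 Mb = 2,455,110,000 bytes ÷ 1,073,741,824 = 2.286 GiB.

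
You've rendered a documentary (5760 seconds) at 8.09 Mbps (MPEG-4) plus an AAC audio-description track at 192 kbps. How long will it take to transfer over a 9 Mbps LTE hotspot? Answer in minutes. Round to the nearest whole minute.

Audio: 192 kbps = 0.192 Mbps.
Total bitrate: 8.282 Mbps.
File: 8.282 Mbps × 5760 s = 47704.3 Mb.
At 9 Mbps: 47704.3 / 9 = 5300.5 s ≈ 88.3 minutes.

88 minutes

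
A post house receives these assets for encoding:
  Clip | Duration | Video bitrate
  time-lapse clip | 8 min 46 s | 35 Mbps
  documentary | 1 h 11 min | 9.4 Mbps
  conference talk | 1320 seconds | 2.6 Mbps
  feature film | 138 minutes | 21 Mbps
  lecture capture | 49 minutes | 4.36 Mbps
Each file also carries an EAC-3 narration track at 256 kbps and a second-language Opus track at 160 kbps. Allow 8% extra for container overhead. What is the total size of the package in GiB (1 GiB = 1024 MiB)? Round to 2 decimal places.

Audio total: 256 + 160 = 416 kbps = 0.416 Mbps.
time-lapse clip: 35.416 Mbps × 526 s × 1.08 = 20119.1 Mb
documentary: 9.816 Mbps × 4260 s × 1.08 = 45161.5 Mb
conference talk: 3.016 Mbps × 1320 s × 1.08 = 4299.6 Mb
feature film: 21.416 Mbps × 8280 s × 1.08 = 191510.4 Mb
lecture capture: 4.776 Mbps × 2940 s × 1.08 = 15164.8 Mb
Total: 276255.4 Mb = 34531.9 MB.
= 32.16 GiB.

32.16 GiB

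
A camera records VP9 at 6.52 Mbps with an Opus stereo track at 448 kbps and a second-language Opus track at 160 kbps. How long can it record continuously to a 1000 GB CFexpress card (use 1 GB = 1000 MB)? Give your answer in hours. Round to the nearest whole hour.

Audio total: 448 + 160 = 608 kbps = 0.608 Mbps.
Total bitrate: 6.52 + 0.608 = 7.128 Mbps.
Capacity: 1000 GB = 8,000,000 Mb.
Recording time: 8,000,000 / 7.128 = 1,122,334 s ≈ 312 hours.

312 hours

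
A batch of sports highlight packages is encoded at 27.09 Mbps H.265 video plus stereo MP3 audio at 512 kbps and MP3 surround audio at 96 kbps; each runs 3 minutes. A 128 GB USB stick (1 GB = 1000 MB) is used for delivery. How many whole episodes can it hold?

3 min = 180 s
Audio total: 512 + 96 = 608 kbps = 0.608 Mbps.
Total bitrate: 27.698 Mbps.
Per item: 27.698 Mbps × 180 s = 4,986 Mb = 623.2 MB.
Capacity: 128 GB = 1,024,000 Mb; 205.39 items → 205 complete.

205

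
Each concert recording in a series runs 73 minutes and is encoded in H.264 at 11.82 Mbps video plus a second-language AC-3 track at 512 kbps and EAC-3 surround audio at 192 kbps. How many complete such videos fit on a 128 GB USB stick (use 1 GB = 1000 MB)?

73 min = 4380 s
Audio total: 512 + 192 = 704 kbps = 0.704 Mbps.
Total bitrate: 12.524 Mbps.
Per item: 12.524 Mbps × 4380 s = 54,855 Mb = 6,857 MB.
Capacity: 128 GB = 1,024,000 Mb; 18.67 items → 18 complete.

18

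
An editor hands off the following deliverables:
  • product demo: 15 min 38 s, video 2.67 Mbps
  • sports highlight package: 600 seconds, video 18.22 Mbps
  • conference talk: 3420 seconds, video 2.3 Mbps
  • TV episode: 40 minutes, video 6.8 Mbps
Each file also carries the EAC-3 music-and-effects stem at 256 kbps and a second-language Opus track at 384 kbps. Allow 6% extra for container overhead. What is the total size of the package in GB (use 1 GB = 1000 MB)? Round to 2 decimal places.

5.61 GB

Audio total: 256 + 384 = 640 kbps = 0.640 Mbps.
product demo: 3.310 Mbps × 938 s × 1.06 = 3291.1 Mb
sports highlight package: 18.860 Mbps × 600 s × 1.06 = 11995.0 Mb
conference talk: 2.940 Mbps × 3420 s × 1.06 = 10658.1 Mb
TV episode: 7.440 Mbps × 2400 s × 1.06 = 18927.4 Mb
Total: 44871.5 Mb = 5608.9 MB.
= 5.609 GB.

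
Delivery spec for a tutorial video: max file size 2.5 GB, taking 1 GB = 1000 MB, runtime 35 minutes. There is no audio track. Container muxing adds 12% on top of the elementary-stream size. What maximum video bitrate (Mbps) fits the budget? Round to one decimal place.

8.5 Mbps

Budget: 2.5 GB = 20000.0 Mb.
Stream payload after overhead: 20000.0 / 1.12 = 17857.1 Mb.
35 min = 2100 s
Total bitrate budget: 17857.1 Mb / 2100 s = 8.503 Mbps.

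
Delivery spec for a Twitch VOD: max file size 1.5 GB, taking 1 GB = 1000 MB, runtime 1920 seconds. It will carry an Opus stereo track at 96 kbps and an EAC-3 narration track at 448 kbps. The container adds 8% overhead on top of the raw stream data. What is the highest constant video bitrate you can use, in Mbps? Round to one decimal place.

Budget: 1.5 GB = 12000.0 Mb.
Stream payload after overhead: 12000.0 / 1.08 = 11111.1 Mb.
Total bitrate budget: 11111.1 Mb / 1920 s = 5.787 Mbps.
Audio total: 96 + 448 = 544 kbps = 0.544 Mbps.
Video: 5.787 − 0.544 = 5.243 Mbps.

5.2 Mbps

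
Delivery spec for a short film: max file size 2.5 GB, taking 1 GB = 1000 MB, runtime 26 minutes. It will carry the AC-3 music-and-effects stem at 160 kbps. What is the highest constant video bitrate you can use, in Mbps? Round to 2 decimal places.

Budget: 2.5 GB = 20000.0 Mb.
26 min = 1560 s
Total bitrate budget: 20000.0 Mb / 1560 s = 12.821 Mbps.
Audio: 160 kbps = 0.160 Mbps.
Video: 12.821 − 0.160 = 12.661 Mbps.

12.66 Mbps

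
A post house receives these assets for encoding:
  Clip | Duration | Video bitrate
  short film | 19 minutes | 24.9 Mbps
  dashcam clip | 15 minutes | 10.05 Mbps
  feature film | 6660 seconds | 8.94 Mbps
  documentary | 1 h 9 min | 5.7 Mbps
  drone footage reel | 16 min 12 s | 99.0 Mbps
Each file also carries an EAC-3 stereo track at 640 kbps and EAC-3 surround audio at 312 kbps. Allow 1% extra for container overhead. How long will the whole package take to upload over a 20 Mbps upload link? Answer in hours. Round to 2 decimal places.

3.23 hours

Audio total: 640 + 312 = 952 kbps = 0.952 Mbps.
short film: 25.852 Mbps × 1140 s × 1.01 = 29766.0 Mb
dashcam clip: 11.002 Mbps × 900 s × 1.01 = 10000.8 Mb
feature film: 9.892 Mbps × 6660 s × 1.01 = 66539.5 Mb
documentary: 6.652 Mbps × 4140 s × 1.01 = 27814.7 Mb
drone footage reel: 99.952 Mbps × 972 s × 1.01 = 98124.9 Mb
Total: 232245.9 Mb = 29030.7 MB.
At 20 Mbps: 232245.9 / 20 = 11612 s ≈ 3.23 hours.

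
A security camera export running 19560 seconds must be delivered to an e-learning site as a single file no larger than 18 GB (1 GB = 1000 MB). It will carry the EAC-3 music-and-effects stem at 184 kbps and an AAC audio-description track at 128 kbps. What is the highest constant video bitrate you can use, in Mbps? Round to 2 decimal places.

Budget: 18 GB = 144000.0 Mb.
Total bitrate budget: 144000.0 Mb / 19560 s = 7.362 Mbps.
Audio total: 184 + 128 = 312 kbps = 0.312 Mbps.
Video: 7.362 − 0.312 = 7.050 Mbps.

7.05 Mbps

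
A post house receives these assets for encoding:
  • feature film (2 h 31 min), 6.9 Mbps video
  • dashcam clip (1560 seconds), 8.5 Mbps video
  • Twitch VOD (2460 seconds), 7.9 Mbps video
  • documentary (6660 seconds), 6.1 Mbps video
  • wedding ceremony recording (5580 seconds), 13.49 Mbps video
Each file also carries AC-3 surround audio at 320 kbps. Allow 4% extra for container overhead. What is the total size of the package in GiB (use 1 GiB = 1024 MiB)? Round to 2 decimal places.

Audio: 320 kbps = 0.320 Mbps.
feature film: 7.220 Mbps × 9060 s × 1.04 = 68029.7 Mb
dashcam clip: 8.820 Mbps × 1560 s × 1.04 = 14309.6 Mb
Twitch VOD: 8.220 Mbps × 2460 s × 1.04 = 21030.0 Mb
documentary: 6.420 Mbps × 6660 s × 1.04 = 44467.5 Mb
wedding ceremony recording: 13.810 Mbps × 5580 s × 1.04 = 80142.2 Mb
Total: 227979.0 Mb = 28497.4 MB.
= 26.54 GiB.

26.54 GiB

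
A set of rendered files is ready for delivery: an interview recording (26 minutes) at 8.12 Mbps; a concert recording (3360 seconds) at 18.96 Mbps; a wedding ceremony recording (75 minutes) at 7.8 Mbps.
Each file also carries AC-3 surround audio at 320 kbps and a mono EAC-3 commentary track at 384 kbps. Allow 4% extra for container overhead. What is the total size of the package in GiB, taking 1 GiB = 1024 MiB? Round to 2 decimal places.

14.30 GiB

Audio total: 320 + 384 = 704 kbps = 0.704 Mbps.
interview recording: 8.824 Mbps × 1560 s × 1.04 = 14316.1 Mb
concert recording: 19.664 Mbps × 3360 s × 1.04 = 68713.9 Mb
wedding ceremony recording: 8.504 Mbps × 4500 s × 1.04 = 39798.7 Mb
Total: 122828.7 Mb = 15353.6 MB.
= 14.30 GiB.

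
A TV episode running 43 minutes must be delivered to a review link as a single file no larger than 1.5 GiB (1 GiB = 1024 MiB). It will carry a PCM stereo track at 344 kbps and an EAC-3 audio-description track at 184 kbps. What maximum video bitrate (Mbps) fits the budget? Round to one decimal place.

Budget: 1.5 GiB = 12884.9 Mb.
43 min = 2580 s
Total bitrate budget: 12884.9 Mb / 2580 s = 4.994 Mbps.
Audio total: 344 + 184 = 528 kbps = 0.528 Mbps.
Video: 4.994 − 0.528 = 4.466 Mbps.

4.5 Mbps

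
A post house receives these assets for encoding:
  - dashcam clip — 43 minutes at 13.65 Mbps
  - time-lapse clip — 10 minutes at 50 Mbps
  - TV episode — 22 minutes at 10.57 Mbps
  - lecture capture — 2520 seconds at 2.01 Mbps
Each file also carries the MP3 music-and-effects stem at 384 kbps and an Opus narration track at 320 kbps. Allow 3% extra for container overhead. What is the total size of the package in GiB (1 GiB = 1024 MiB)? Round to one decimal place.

Audio total: 384 + 320 = 704 kbps = 0.704 Mbps.
dashcam clip: 14.354 Mbps × 2580 s × 1.03 = 38144.3 Mb
time-lapse clip: 50.704 Mbps × 600 s × 1.03 = 31335.1 Mb
TV episode: 11.274 Mbps × 1320 s × 1.03 = 15328.1 Mb
lecture capture: 2.714 Mbps × 2520 s × 1.03 = 7044.5 Mb
Total: 91852.0 Mb = 11481.5 MB.
= 10.69 GiB.

10.7 GiB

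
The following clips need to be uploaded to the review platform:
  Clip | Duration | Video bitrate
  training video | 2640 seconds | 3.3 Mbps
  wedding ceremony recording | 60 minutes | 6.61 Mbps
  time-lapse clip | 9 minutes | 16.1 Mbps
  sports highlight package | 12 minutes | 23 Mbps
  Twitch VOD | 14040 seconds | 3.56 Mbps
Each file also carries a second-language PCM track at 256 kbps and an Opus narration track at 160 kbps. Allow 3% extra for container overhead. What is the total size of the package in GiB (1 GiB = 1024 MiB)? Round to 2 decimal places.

13.99 GiB

Audio total: 256 + 160 = 416 kbps = 0.416 Mbps.
training video: 3.716 Mbps × 2640 s × 1.03 = 10104.5 Mb
wedding ceremony recording: 7.026 Mbps × 3600 s × 1.03 = 26052.4 Mb
time-lapse clip: 16.516 Mbps × 540 s × 1.03 = 9186.2 Mb
sports highlight package: 23.416 Mbps × 720 s × 1.03 = 17365.3 Mb
Twitch VOD: 3.976 Mbps × 14040 s × 1.03 = 57497.7 Mb
Total: 120206.2 Mb = 15025.8 MB.
= 13.99 GiB.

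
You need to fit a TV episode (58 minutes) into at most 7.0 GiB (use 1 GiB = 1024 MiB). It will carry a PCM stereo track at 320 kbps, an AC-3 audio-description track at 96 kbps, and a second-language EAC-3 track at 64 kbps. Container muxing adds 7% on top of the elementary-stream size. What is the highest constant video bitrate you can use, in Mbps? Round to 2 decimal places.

Budget: 7.0 GiB = 60129.5 Mb.
Stream payload after overhead: 60129.5 / 1.07 = 56195.8 Mb.
58 min = 3480 s
Total bitrate budget: 56195.8 Mb / 3480 s = 16.148 Mbps.
Audio total: 320 + 96 + 64 = 480 kbps = 0.480 Mbps.
Video: 16.148 − 0.480 = 15.668 Mbps.

15.67 Mbps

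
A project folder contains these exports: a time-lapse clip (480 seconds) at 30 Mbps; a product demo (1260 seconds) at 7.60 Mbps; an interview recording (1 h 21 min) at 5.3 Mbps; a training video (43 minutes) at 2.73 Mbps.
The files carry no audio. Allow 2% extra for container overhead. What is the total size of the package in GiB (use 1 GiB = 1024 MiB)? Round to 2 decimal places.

time-lapse clip: 30.000 Mbps × 480 s × 1.02 = 14688.0 Mb
product demo: 7.600 Mbps × 1260 s × 1.02 = 9767.5 Mb
interview recording: 5.300 Mbps × 4860 s × 1.02 = 26273.2 Mb
training video: 2.730 Mbps × 2580 s × 1.02 = 7184.3 Mb
Total: 57912.9 Mb = 7239.1 MB.
= 6.742 GiB.

6.74 GiB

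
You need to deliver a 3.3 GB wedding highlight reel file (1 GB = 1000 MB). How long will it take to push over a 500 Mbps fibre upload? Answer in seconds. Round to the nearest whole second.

53 seconds

File: 3.3 GB = 26400.0 Mb.
At 500 Mbps: 26400.0 / 500 = 52.8 s ≈ 52.8 seconds.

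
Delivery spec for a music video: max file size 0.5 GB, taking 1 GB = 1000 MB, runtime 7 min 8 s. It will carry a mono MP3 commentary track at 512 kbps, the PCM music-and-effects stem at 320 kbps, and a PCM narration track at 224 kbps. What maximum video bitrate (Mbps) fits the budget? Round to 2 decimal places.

Budget: 0.5 GB = 4000.0 Mb.
7 min 8 s = 428 s
Total bitrate budget: 4000.0 Mb / 428 s = 9.346 Mbps.
Audio total: 512 + 320 + 224 = 1056 kbps = 1.056 Mbps.
Video: 9.346 − 1.056 = 8.290 Mbps.

8.29 Mbps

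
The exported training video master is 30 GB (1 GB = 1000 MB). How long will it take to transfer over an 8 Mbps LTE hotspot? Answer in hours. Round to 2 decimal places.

File: 30 GB = 240000.0 Mb.
At 8 Mbps: 240000.0 / 8 = 30000.0 s ≈ 8.33 hours.

8.33 hours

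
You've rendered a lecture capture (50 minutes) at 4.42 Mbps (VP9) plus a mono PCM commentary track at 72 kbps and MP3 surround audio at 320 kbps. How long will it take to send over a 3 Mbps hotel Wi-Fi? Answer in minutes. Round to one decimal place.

50 min = 3000 s
Audio total: 72 + 320 = 392 kbps = 0.392 Mbps.
Total bitrate: 4.812 Mbps.
File: 4.812 Mbps × 3000 s = 14436.0 Mb.
At 3 Mbps: 14436.0 / 3 = 4812.0 s ≈ 80.2 minutes.

80.2 minutes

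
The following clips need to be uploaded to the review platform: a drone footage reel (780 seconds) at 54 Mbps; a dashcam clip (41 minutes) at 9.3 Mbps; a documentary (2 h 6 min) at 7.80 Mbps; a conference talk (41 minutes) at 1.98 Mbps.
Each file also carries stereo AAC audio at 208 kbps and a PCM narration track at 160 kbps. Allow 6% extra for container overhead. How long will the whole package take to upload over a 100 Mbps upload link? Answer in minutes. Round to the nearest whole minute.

Audio total: 208 + 160 = 368 kbps = 0.368 Mbps.
drone footage reel: 54.368 Mbps × 780 s × 1.06 = 44951.5 Mb
dashcam clip: 9.668 Mbps × 2460 s × 1.06 = 25210.3 Mb
documentary: 8.168 Mbps × 7560 s × 1.06 = 65455.1 Mb
conference talk: 2.348 Mbps × 2460 s × 1.06 = 6122.6 Mb
Total: 141739.5 Mb = 17717.4 MB.
At 100 Mbps: 141739.5 / 100 = 1417 s ≈ 23.6 minutes.

24 minutes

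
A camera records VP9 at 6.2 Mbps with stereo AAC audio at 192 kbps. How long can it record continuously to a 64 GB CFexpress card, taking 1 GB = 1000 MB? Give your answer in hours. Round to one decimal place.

Audio: 192 kbps = 0.192 Mbps.
Total bitrate: 6.2 + 0.192 = 6.392 Mbps.
Capacity: 64 GB = 512,000 Mb.
Recording time: 512,000 / 6.392 = 80,100 s ≈ 22.3 hours.

22.3 hours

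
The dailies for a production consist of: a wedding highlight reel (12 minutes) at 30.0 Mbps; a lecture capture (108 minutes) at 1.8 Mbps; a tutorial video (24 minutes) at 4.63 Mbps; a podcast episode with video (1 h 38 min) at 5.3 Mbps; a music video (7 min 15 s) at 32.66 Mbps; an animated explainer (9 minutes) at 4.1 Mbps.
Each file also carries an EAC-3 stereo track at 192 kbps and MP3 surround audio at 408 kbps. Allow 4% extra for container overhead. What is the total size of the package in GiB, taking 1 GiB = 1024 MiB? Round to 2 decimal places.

11.72 GiB

Audio total: 192 + 408 = 600 kbps = 0.600 Mbps.
wedding highlight reel: 30.600 Mbps × 720 s × 1.04 = 22913.3 Mb
lecture capture: 2.400 Mbps × 6480 s × 1.04 = 16174.1 Mb
tutorial video: 5.230 Mbps × 1440 s × 1.04 = 7832.4 Mb
podcast episode with video: 5.900 Mbps × 5880 s × 1.04 = 36079.7 Mb
music video: 33.260 Mbps × 435 s × 1.04 = 15046.8 Mb
animated explainer: 4.700 Mbps × 540 s × 1.04 = 2639.5 Mb
Total: 100685.8 Mb = 12585.7 MB.
= 11.72 GiB.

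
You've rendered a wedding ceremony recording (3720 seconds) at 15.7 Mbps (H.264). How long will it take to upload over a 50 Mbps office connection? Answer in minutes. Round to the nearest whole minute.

File: 15.700 Mbps × 3720 s = 58404.0 Mb.
At 50 Mbps: 58404.0 / 50 = 1168.1 s ≈ 19.5 minutes.

19 minutes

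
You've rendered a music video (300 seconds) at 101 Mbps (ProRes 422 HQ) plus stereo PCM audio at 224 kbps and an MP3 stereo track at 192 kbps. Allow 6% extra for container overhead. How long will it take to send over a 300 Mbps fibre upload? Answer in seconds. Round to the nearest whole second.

108 seconds

Audio total: 224 + 192 = 416 kbps = 0.416 Mbps.
Total bitrate: 101.416 Mbps.
File: 101.416 Mbps × 300 s = 30424.8 Mb.
With 6% container overhead: ×1.06. → 32250.3 Mb.
At 300 Mbps: 32250.3 / 300 = 107.5 s ≈ 108 seconds.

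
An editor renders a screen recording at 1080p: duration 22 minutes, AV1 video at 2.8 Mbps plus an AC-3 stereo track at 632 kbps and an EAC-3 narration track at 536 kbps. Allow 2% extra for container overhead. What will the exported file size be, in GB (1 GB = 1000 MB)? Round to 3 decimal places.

0.668 GB

22 min = 1320 s
Audio total: 632 + 536 = 1168 kbps = 1.168 Mbps.
Total bitrate: 2.8 + 1.168 = 3.968 Mbps.
Stream data: 3.968 Mbps × 1320 s = 5237.8 Mb.
With 2% container overhead: ×1.02.
5,343 Mb ÷ 8 = 667.8 MB → 0.6678 GB.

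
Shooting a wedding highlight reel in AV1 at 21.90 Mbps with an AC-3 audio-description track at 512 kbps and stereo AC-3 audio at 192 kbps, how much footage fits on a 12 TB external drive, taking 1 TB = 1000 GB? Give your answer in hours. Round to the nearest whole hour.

1180 hours

Audio total: 512 + 192 = 704 kbps = 0.704 Mbps.
Total bitrate: 21.90 + 0.704 = 22.604 Mbps.
Capacity: 12 TB = 96,000,000 Mb.
Recording time: 96,000,000 / 22.604 = 4,247,036 s ≈ 1,180 hours.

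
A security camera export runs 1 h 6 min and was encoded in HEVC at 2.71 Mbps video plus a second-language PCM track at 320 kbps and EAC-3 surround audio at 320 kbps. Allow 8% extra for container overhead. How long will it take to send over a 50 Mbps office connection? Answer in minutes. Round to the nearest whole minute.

5 minutes

1 h 6 min = 66 min = 3960 s
Audio total: 320 + 320 = 640 kbps = 0.640 Mbps.
Total bitrate: 3.350 Mbps.
File: 3.350 Mbps × 3960 s = 13266.0 Mb.
With 8% container overhead: ×1.08. → 14327.3 Mb.
At 50 Mbps: 14327.3 / 50 = 286.5 s ≈ 4.78 minutes.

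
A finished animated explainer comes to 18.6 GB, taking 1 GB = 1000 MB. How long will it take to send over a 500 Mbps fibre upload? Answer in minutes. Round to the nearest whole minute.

File: 18.6 GB = 148800.0 Mb.
At 500 Mbps: 148800.0 / 500 = 297.6 s ≈ 4.96 minutes.

5 minutes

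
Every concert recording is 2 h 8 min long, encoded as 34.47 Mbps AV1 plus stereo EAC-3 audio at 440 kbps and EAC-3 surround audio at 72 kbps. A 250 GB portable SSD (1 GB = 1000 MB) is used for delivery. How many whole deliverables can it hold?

2 h 8 min = 128 min = 7680 s
Audio total: 440 + 72 = 512 kbps = 0.512 Mbps.
Total bitrate: 34.982 Mbps.
Per item: 34.982 Mbps × 7680 s = 268,662 Mb = 33,583 MB.
Capacity: 250 GB = 2,000,000 Mb; 7.44 items → 7 complete.

7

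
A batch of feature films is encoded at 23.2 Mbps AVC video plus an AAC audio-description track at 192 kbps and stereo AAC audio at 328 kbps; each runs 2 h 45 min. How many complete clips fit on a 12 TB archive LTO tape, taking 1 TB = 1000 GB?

2 h 45 min = 165 min = 9900 s
Audio total: 192 + 328 = 520 kbps = 0.520 Mbps.
Total bitrate: 23.720 Mbps.
Per item: 23.720 Mbps × 9900 s = 234,828 Mb = 29,354 MB.
Capacity: 12 TB = 96,000,000 Mb; 408.81 items → 408 complete.

408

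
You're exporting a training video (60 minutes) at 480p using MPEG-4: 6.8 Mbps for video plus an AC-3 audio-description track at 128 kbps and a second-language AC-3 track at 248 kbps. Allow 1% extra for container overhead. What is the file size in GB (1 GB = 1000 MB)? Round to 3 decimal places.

3.261 GB

60 min = 3600 s
Audio total: 128 + 248 = 376 kbps = 0.376 Mbps.
Total bitrate: 6.8 + 0.376 = 7.176 Mbps.
Stream data: 7.176 Mbps × 3600 s = 25833.6 Mb.
With 1% container overhead: ×1.01.
26,092 Mb ÷ 8 = 3,261 MB → 3.261 GB.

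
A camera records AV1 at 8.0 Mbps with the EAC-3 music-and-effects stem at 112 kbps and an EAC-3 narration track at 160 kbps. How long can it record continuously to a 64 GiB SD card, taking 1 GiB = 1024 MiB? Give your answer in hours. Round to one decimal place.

18.5 hours

Audio total: 112 + 160 = 272 kbps = 0.272 Mbps.
Total bitrate: 8.0 + 0.272 = 8.272 Mbps.
Capacity: 64 GiB = 549,756 Mb.
Recording time: 549,756 / 8.272 = 66,460 s ≈ 18.5 hours.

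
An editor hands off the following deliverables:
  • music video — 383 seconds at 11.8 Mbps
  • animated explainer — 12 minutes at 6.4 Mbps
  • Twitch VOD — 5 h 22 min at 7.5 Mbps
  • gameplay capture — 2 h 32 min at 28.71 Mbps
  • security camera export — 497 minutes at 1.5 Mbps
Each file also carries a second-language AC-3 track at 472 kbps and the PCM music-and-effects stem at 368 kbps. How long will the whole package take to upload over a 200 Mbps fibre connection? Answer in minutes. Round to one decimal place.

Audio total: 472 + 368 = 840 kbps = 0.840 Mbps.
music video: 12.640 Mbps × 383 s = 4841.1 Mb
animated explainer: 7.240 Mbps × 720 s = 5212.8 Mb
Twitch VOD: 8.340 Mbps × 19320 s = 161128.8 Mb
gameplay capture: 29.550 Mbps × 9120 s = 269496.0 Mb
security camera export: 2.340 Mbps × 29820 s = 69778.8 Mb
Total: 510457.5 Mb = 63807.2 MB.
At 200 Mbps: 510457.5 / 200 = 2552 s ≈ 42.5 minutes.

42.5 minutes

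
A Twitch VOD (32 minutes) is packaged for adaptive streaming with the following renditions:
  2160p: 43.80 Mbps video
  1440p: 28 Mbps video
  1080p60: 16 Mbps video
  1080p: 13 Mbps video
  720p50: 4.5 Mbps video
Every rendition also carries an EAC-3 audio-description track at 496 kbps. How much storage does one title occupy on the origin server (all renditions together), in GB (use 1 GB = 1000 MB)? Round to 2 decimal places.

32 min = 1920 s
Audio: 496 kbps = 0.496 Mbps.
Sum of rendition bitrates: (43.80+0.496) + (28+0.496) + (16+0.496) + (13+0.496) + (4.5+0.496) = 107.780 Mbps.
× 1920 s = 206,938 Mb = 25,867 MB = 25.87 GB.

25.87 GB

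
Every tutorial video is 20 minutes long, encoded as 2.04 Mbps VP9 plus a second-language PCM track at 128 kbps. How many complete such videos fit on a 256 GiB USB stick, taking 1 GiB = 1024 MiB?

845

20 min = 1200 s
Audio: 128 kbps = 0.128 Mbps.
Total bitrate: 2.168 Mbps.
Per item: 2.168 Mbps × 1200 s = 2,602 Mb = 325.2 MB.
Capacity: 256 GiB = 2,199,023 Mb; 845.26 items → 845 complete.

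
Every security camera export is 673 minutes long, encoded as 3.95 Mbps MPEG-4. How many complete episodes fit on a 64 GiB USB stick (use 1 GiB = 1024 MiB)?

3

673 min = 40380 s
Per item: 3.950 Mbps × 40380 s = 159,501 Mb = 19,938 MB.
Capacity: 64 GiB = 549,756 Mb; 3.45 items → 3 complete.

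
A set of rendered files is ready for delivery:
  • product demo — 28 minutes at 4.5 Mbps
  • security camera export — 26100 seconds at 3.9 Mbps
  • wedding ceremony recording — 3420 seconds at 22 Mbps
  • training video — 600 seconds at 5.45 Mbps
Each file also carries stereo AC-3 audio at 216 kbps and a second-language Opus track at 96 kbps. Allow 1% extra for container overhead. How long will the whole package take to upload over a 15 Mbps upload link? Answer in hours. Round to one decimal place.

Audio total: 216 + 96 = 312 kbps = 0.312 Mbps.
product demo: 4.812 Mbps × 1680 s × 1.01 = 8165.0 Mb
security camera export: 4.212 Mbps × 26100 s × 1.01 = 111032.5 Mb
wedding ceremony recording: 22.312 Mbps × 3420 s × 1.01 = 77070.1 Mb
training video: 5.762 Mbps × 600 s × 1.01 = 3491.8 Mb
Total: 199759.4 Mb = 24969.9 MB.
At 15 Mbps: 199759.4 / 15 = 13317 s ≈ 3.7 hours.

3.7 hours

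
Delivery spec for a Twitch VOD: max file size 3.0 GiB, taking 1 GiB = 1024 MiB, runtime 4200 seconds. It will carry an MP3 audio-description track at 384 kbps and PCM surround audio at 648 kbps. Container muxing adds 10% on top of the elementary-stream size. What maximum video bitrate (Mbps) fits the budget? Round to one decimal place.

4.5 Mbps

Budget: 3.0 GiB = 25769.8 Mb.
Stream payload after overhead: 25769.8 / 1.10 = 23427.1 Mb.
Total bitrate budget: 23427.1 Mb / 4200 s = 5.578 Mbps.
Audio total: 384 + 648 = 1032 kbps = 1.032 Mbps.
Video: 5.578 − 1.032 = 4.546 Mbps.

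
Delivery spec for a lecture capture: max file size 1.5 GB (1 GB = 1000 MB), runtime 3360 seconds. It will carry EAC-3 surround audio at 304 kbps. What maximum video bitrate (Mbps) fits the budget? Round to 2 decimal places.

3.27 Mbps

Budget: 1.5 GB = 12000.0 Mb.
Total bitrate budget: 12000.0 Mb / 3360 s = 3.571 Mbps.
Audio: 304 kbps = 0.304 Mbps.
Video: 3.571 − 0.304 = 3.267 Mbps.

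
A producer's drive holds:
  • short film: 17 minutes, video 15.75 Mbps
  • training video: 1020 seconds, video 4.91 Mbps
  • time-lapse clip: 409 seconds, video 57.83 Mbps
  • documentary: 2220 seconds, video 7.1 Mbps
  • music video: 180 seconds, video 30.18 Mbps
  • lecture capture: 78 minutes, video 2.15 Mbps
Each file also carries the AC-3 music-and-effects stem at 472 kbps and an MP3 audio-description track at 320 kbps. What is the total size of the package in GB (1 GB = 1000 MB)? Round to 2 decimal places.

Audio total: 472 + 320 = 792 kbps = 0.792 Mbps.
short film: 16.542 Mbps × 1020 s = 16872.8 Mb
training video: 5.702 Mbps × 1020 s = 5816.0 Mb
time-lapse clip: 58.622 Mbps × 409 s = 23976.4 Mb
documentary: 7.892 Mbps × 2220 s = 17520.2 Mb
music video: 30.972 Mbps × 180 s = 5575.0 Mb
lecture capture: 2.942 Mbps × 4680 s = 13768.6 Mb
Total: 83529.0 Mb = 10441.1 MB.
= 10.44 GB.

10.44 GB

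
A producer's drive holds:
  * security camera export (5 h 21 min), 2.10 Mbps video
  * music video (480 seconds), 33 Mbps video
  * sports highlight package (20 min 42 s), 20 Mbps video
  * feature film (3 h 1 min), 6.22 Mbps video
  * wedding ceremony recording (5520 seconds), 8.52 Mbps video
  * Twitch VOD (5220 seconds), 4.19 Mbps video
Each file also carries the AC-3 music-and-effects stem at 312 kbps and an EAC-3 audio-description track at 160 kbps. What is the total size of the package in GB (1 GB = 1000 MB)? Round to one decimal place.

29.7 GB

Audio total: 312 + 160 = 472 kbps = 0.472 Mbps.
security camera export: 2.572 Mbps × 19260 s = 49536.7 Mb
music video: 33.472 Mbps × 480 s = 16066.6 Mb
sports highlight package: 20.472 Mbps × 1242 s = 25426.2 Mb
feature film: 6.692 Mbps × 10860 s = 72675.1 Mb
wedding ceremony recording: 8.992 Mbps × 5520 s = 49635.8 Mb
Twitch VOD: 4.662 Mbps × 5220 s = 24335.6 Mb
Total: 237676.1 Mb = 29709.5 MB.
= 29.71 GB.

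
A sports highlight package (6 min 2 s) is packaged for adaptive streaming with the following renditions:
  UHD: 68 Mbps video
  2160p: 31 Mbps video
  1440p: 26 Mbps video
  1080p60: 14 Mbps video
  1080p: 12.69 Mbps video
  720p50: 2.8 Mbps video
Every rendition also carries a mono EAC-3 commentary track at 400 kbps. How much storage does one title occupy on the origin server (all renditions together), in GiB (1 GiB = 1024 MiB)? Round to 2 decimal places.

6 min 2 s = 362 s
Audio: 400 kbps = 0.400 Mbps.
Sum of rendition bitrates: (68+0.400) + (31+0.400) + (26+0.400) + (14+0.400) + (12.69+0.400) + (2.8+0.400) = 156.890 Mbps.
× 362 s = 56,794 Mb = 7,099 MB = 6.612 GiB.

6.61 GiB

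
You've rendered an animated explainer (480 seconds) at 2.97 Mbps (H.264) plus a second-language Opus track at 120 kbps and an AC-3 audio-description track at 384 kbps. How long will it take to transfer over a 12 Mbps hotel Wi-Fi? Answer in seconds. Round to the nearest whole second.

Audio total: 120 + 384 = 504 kbps = 0.504 Mbps.
Total bitrate: 3.474 Mbps.
File: 3.474 Mbps × 480 s = 1667.5 Mb.
At 12 Mbps: 1667.5 / 12 = 139.0 s ≈ 139 seconds.

139 seconds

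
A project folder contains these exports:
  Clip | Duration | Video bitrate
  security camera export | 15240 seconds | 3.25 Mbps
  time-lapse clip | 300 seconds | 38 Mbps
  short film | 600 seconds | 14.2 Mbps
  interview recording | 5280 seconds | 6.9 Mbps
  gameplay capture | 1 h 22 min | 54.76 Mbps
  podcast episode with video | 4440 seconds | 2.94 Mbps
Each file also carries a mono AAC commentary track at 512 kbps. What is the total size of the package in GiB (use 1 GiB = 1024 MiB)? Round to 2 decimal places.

Audio: 512 kbps = 0.512 Mbps.
security camera export: 3.762 Mbps × 15240 s = 57332.9 Mb
time-lapse clip: 38.512 Mbps × 300 s = 11553.6 Mb
short film: 14.712 Mbps × 600 s = 8827.2 Mb
interview recording: 7.412 Mbps × 5280 s = 39135.4 Mb
gameplay capture: 55.272 Mbps × 4920 s = 271938.2 Mb
podcast episode with video: 3.452 Mbps × 4440 s = 15326.9 Mb
Total: 404114.2 Mb = 50514.3 MB.
= 47.05 GiB.

47.05 GiB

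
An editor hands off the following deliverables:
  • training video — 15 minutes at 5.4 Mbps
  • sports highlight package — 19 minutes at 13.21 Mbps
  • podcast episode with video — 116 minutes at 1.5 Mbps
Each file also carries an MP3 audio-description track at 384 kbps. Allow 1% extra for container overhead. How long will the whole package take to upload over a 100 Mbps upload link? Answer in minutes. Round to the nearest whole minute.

6 minutes

Audio: 384 kbps = 0.384 Mbps.
training video: 5.784 Mbps × 900 s × 1.01 = 5257.7 Mb
sports highlight package: 13.594 Mbps × 1140 s × 1.01 = 15652.1 Mb
podcast episode with video: 1.884 Mbps × 6960 s × 1.01 = 13243.8 Mb
Total: 34153.6 Mb = 4269.2 MB.
At 100 Mbps: 34153.6 / 100 = 342 s ≈ 5.69 minutes.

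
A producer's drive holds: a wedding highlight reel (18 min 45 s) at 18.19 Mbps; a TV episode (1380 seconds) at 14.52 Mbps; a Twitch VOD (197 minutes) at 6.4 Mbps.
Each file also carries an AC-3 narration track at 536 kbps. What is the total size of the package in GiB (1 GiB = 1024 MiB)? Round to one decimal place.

Audio: 536 kbps = 0.536 Mbps.
wedding highlight reel: 18.726 Mbps × 1125 s = 21066.8 Mb
TV episode: 15.056 Mbps × 1380 s = 20777.3 Mb
Twitch VOD: 6.936 Mbps × 11820 s = 81983.5 Mb
Total: 123827.6 Mb = 15478.4 MB.
= 14.42 GiB.

14.4 GiB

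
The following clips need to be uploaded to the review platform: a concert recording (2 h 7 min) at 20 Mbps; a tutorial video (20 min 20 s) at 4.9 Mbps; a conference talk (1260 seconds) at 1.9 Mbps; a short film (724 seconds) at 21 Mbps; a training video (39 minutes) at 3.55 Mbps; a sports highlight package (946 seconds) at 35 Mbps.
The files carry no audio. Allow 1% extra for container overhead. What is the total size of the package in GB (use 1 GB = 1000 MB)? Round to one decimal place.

27.4 GB

concert recording: 20.000 Mbps × 7620 s × 1.01 = 153924.0 Mb
tutorial video: 4.900 Mbps × 1220 s × 1.01 = 6037.8 Mb
conference talk: 1.900 Mbps × 1260 s × 1.01 = 2417.9 Mb
short film: 21.000 Mbps × 724 s × 1.01 = 15356.0 Mb
training video: 3.550 Mbps × 2340 s × 1.01 = 8390.1 Mb
sports highlight package: 35.000 Mbps × 946 s × 1.01 = 33441.1 Mb
Total: 219566.9 Mb = 27445.9 MB.
= 27.45 GB.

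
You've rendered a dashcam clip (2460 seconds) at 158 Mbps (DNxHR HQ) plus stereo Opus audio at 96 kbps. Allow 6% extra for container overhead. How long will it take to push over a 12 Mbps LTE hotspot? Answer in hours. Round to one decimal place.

9.5 hours

Audio: 96 kbps = 0.096 Mbps.
Total bitrate: 158.096 Mbps.
File: 158.096 Mbps × 2460 s = 388916.2 Mb.
With 6% container overhead: ×1.06. → 412251.1 Mb.
At 12 Mbps: 412251.1 / 12 = 34354.3 s ≈ 9.54 hours.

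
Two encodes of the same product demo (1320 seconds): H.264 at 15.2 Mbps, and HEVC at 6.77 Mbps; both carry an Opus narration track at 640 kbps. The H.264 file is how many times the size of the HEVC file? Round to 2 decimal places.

2.14

Audio: 640 kbps = 0.640 Mbps.
H.264: 15.840 Mbps × 1320 s = 20908.8 Mb = 2.614 GB.
HEVC: 7.410 Mbps × 1320 s = 9781.2 Mb = 1.223 GB.
Ratio: 2.614 / 1.223 = 2.138.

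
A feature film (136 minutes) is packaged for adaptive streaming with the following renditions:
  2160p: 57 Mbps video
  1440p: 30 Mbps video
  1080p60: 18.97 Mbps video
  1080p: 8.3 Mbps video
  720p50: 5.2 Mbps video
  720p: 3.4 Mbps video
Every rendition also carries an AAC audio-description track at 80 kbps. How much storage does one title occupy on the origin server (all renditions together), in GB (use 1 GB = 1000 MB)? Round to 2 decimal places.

136 min = 8160 s
Audio: 80 kbps = 0.080 Mbps.
Sum of rendition bitrates: (57+0.080) + (30+0.080) + (18.97+0.080) + (8.3+0.080) + (5.2+0.080) + (3.4+0.080) = 123.350 Mbps.
× 8160 s = 1,006,536 Mb = 125,817 MB = 125.8 GB.

125.82 GB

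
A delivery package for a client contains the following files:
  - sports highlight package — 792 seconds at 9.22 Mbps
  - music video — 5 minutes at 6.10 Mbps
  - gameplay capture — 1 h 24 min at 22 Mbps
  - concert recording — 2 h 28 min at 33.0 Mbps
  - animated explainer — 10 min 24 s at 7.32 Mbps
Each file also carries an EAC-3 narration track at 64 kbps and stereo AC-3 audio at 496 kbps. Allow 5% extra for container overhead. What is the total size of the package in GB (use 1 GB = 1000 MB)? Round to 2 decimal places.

Audio total: 64 + 496 = 560 kbps = 0.560 Mbps.
sports highlight package: 9.780 Mbps × 792 s × 1.05 = 8133.0 Mb
music video: 6.660 Mbps × 300 s × 1.05 = 2097.9 Mb
gameplay capture: 22.560 Mbps × 5040 s × 1.05 = 119387.5 Mb
concert recording: 33.560 Mbps × 8880 s × 1.05 = 312913.4 Mb
animated explainer: 7.880 Mbps × 624 s × 1.05 = 5163.0 Mb
Total: 447694.9 Mb = 55961.9 MB.
= 55.96 GB.

55.96 GB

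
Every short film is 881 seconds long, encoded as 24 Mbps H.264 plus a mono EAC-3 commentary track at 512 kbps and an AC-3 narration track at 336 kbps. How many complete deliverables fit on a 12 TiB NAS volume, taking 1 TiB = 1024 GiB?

4821

Audio total: 512 + 336 = 848 kbps = 0.848 Mbps.
Total bitrate: 24.848 Mbps.
Per item: 24.848 Mbps × 881 s = 21,891 Mb = 2,736 MB.
Capacity: 12 TiB = 105,553,116 Mb; 4821.74 items → 4821 complete.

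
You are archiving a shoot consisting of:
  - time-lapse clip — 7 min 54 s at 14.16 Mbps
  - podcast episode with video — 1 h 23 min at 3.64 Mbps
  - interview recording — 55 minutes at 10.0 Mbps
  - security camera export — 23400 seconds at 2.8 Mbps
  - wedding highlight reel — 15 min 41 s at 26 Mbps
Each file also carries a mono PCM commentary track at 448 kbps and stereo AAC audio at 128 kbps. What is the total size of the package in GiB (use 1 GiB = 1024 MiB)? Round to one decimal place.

19.4 GiB

Audio total: 448 + 128 = 576 kbps = 0.576 Mbps.
time-lapse clip: 14.736 Mbps × 474 s = 6984.9 Mb
podcast episode with video: 4.216 Mbps × 4980 s = 20995.7 Mb
interview recording: 10.576 Mbps × 3300 s = 34900.8 Mb
security camera export: 3.376 Mbps × 23400 s = 78998.4 Mb
wedding highlight reel: 26.576 Mbps × 941 s = 25008.0 Mb
Total: 166887.8 Mb = 20861.0 MB.
= 19.43 GiB.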